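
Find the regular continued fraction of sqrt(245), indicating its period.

[15; (1, 1, 1, 7, 6, 7, 1, 1, 1, 30)]

Write x_i = (sqrt(245) + m_i)/d_i with (m_0, d_0) = (0, 1). a_0 = floor(sqrt(245)) = 15, since 15^2 = 225 <= 245 < 256 = 16^2.
Iterate m_{i+1} = d_i*a_i - m_i, d_{i+1} = (245 - m_{i+1}^2)/d_i, a_{i+1} = floor((a_0 + m_{i+1})/d_{i+1}):
  m_1 = 1*15 - 0 = 15, d_1 = (245 - 15^2)/1 = 20/1 = 20, a_1 = floor((15 + 15)/20) = 1.
  m_2 = 20*1 - 15 = 5, d_2 = (245 - 5^2)/20 = 220/20 = 11, a_2 = floor((15 + 5)/11) = 1.
  m_3 = 11*1 - 5 = 6, d_3 = (245 - 6^2)/11 = 209/11 = 19, a_3 = floor((15 + 6)/19) = 1.
  m_4 = 19*1 - 6 = 13, d_4 = (245 - 13^2)/19 = 76/19 = 4, a_4 = floor((15 + 13)/4) = 7.
  m_5 = 4*7 - 13 = 15, d_5 = (245 - 15^2)/4 = 20/4 = 5, a_5 = floor((15 + 15)/5) = 6.
  m_6 = 5*6 - 15 = 15, d_6 = (245 - 15^2)/5 = 20/5 = 4, a_6 = floor((15 + 15)/4) = 7.
  m_7 = 4*7 - 15 = 13, d_7 = (245 - 13^2)/4 = 76/4 = 19, a_7 = floor((15 + 13)/19) = 1.
  m_8 = 19*1 - 13 = 6, d_8 = (245 - 6^2)/19 = 209/19 = 11, a_8 = floor((15 + 6)/11) = 1.
  m_9 = 11*1 - 6 = 5, d_9 = (245 - 5^2)/11 = 220/11 = 20, a_9 = floor((15 + 5)/20) = 1.
  m_10 = 20*1 - 5 = 15, d_10 = (245 - 15^2)/20 = 20/20 = 1, a_10 = floor((15 + 15)/1) = 30.
  m_11 = 1*30 - 15 = 15, d_11 = (245 - 15^2)/1 = 20/1 = 20: (m_11, d_11) = (m_1, d_1) = (15, 20), so from here the quotients repeat a_1, ..., a_10; the period length is 10.
Hence the expansion of sqrt(245) is a_0 = 15 followed by the repeating block 1, 1, 1, 7, 6, 7, 1, 1, 1, 30 (period 10).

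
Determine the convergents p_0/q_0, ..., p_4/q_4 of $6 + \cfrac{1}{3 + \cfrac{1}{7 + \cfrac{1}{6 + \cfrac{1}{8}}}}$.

Using the convergent recurrence p_i = a_i*p_{i-1} + p_{i-2}, q_i = a_i*q_{i-1} + q_{i-2} with p_{-2}=0, p_{-1}=1, q_{-2}=1, q_{-1}=0:
  i=0: a_0=6, p_0 = 6*1 + 0 = 6, q_0 = 6*0 + 1 = 1.
  i=1: a_1=3, p_1 = 3*6 + 1 = 19, q_1 = 3*1 + 0 = 3.
  i=2: a_2=7, p_2 = 7*19 + 6 = 139, q_2 = 7*3 + 1 = 22.
  i=3: a_3=6, p_3 = 6*139 + 19 = 853, q_3 = 6*22 + 3 = 135.
  i=4: a_4=8, p_4 = 8*853 + 139 = 6963, q_4 = 8*135 + 22 = 1102.

6/1, 19/3, 139/22, 853/135, 6963/1102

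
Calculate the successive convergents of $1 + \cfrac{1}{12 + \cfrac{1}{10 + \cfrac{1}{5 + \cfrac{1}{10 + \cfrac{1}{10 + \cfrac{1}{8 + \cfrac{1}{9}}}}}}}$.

Using the convergent recurrence p_i = a_i*p_{i-1} + p_{i-2}, q_i = a_i*q_{i-1} + q_{i-2} with p_{-2}=0, p_{-1}=1, q_{-2}=1, q_{-1}=0:
  i=0: a_0=1, p_0 = 1*1 + 0 = 1, q_0 = 1*0 + 1 = 1.
  i=1: a_1=12, p_1 = 12*1 + 1 = 13, q_1 = 12*1 + 0 = 12.
  i=2: a_2=10, p_2 = 10*13 + 1 = 131, q_2 = 10*12 + 1 = 121.
  i=3: a_3=5, p_3 = 5*131 + 13 = 668, q_3 = 5*121 + 12 = 617.
  i=4: a_4=10, p_4 = 10*668 + 131 = 6811, q_4 = 10*617 + 121 = 6291.
  i=5: a_5=10, p_5 = 10*6811 + 668 = 68778, q_5 = 10*6291 + 617 = 63527.
  i=6: a_6=8, p_6 = 8*68778 + 6811 = 557035, q_6 = 8*63527 + 6291 = 514507.
  i=7: a_7=9, p_7 = 9*557035 + 68778 = 5082093, q_7 = 9*514507 + 63527 = 4694090.

1/1, 13/12, 131/121, 668/617, 6811/6291, 68778/63527, 557035/514507, 5082093/4694090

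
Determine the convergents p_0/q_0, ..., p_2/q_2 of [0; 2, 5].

Using the convergent recurrence p_i = a_i*p_{i-1} + p_{i-2}, q_i = a_i*q_{i-1} + q_{i-2} with p_{-2}=0, p_{-1}=1, q_{-2}=1, q_{-1}=0:
  i=0: a_0=0, p_0 = 0*1 + 0 = 0, q_0 = 0*0 + 1 = 1.
  i=1: a_1=2, p_1 = 2*0 + 1 = 1, q_1 = 2*1 + 0 = 2.
  i=2: a_2=5, p_2 = 5*1 + 0 = 5, q_2 = 5*2 + 1 = 11.

0/1, 1/2, 5/11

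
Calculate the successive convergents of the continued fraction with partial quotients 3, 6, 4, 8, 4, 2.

3/1, 19/6, 79/25, 651/206, 2683/849, 6017/1904

Using the convergent recurrence p_i = a_i*p_{i-1} + p_{i-2}, q_i = a_i*q_{i-1} + q_{i-2} with p_{-2}=0, p_{-1}=1, q_{-2}=1, q_{-1}=0:
  i=0: a_0=3, p_0 = 3*1 + 0 = 3, q_0 = 3*0 + 1 = 1.
  i=1: a_1=6, p_1 = 6*3 + 1 = 19, q_1 = 6*1 + 0 = 6.
  i=2: a_2=4, p_2 = 4*19 + 3 = 79, q_2 = 4*6 + 1 = 25.
  i=3: a_3=8, p_3 = 8*79 + 19 = 651, q_3 = 8*25 + 6 = 206.
  i=4: a_4=4, p_4 = 4*651 + 79 = 2683, q_4 = 4*206 + 25 = 849.
  i=5: a_5=2, p_5 = 2*2683 + 651 = 6017, q_5 = 2*849 + 206 = 1904.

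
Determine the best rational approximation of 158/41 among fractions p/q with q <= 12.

Expand x = 158/41 as a continued fraction with the Euclidean algorithm:
  158 = 3*41 + 35, so a_0 = 3.
  41 = 1*35 + 6, so a_1 = 1.
  35 = 5*6 + 5, so a_2 = 5.
  6 = 1*5 + 1, so a_3 = 1.
  5 = 5*1 + 0, so a_4 = 5.
so x = [3; 1, 5, 1, 5].
Convergents (p_i = a_i*p_{i-1} + p_{i-2}, q_i = a_i*q_{i-1} + q_{i-2} with p_{-2}=0, p_{-1}=1, q_{-2}=1, q_{-1}=0), until the denominator exceeds 12:
  i=0: a_0=3, p_0 = 3*1 + 0 = 3, q_0 = 3*0 + 1 = 1.
  i=1: a_1=1, p_1 = 1*3 + 1 = 4, q_1 = 1*1 + 0 = 1.
  i=2: a_2=5, p_2 = 5*4 + 3 = 23, q_2 = 5*1 + 1 = 6.
  i=3: a_3=1, p_3 = 1*23 + 4 = 27, q_3 = 1*6 + 1 = 7.
  i=4: a_4=5, p_4 = 5*27 + 23 = 158, q_4 = 5*7 + 6 = 41.
q_4 = 41 > 12, so the last convergent with denominator <= 12 is p_3/q_3 = 27/7.
The closest fraction with denominator <= 12 is either p_3/q_3 or the intermediate fraction (k*p_3 + p_2)/(k*q_3 + q_2) with the largest k >= 1 whose denominator stays <= 12; these approach x as k grows, and every other convergent or intermediate fraction in range is farther away.
Largest k: floor((12 - q_2)/q_3) = floor((12 - 6)/7) = 0.
Since k = 0, no intermediate fraction beyond p_3/q_3 has denominator <= 12, so the convergent 27/7 is the closest (its error is |158*7 - 27*41|/(41*7) = 1/287).

27/7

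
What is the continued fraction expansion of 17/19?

[0; 1, 8, 2]

Run the Euclidean algorithm on 17 and 19; the successive quotients are the partial quotients a_0, a_1, ... (each step inverts the fractional part left over by the previous one):
  17 = 0*19 + 17, so a_0 = 0.
  19 = 1*17 + 2, so a_1 = 1.
  17 = 8*2 + 1, so a_2 = 8.
  2 = 2*1 + 0, so a_3 = 2.
The remainder reaches 0 after 4 divisions, so the expansion has 4 partial quotients, read off in order.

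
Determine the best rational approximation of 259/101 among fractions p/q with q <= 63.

Expand x = 259/101 as a continued fraction with the Euclidean algorithm:
  259 = 2*101 + 57, so a_0 = 2.
  101 = 1*57 + 44, so a_1 = 1.
  57 = 1*44 + 13, so a_2 = 1.
  44 = 3*13 + 5, so a_3 = 3.
  13 = 2*5 + 3, so a_4 = 2.
  5 = 1*3 + 2, so a_5 = 1.
  3 = 1*2 + 1, so a_6 = 1.
  2 = 2*1 + 0, so a_7 = 2.
so x = [2; 1, 1, 3, 2, 1, 1, 2].
Convergents (p_i = a_i*p_{i-1} + p_{i-2}, q_i = a_i*q_{i-1} + q_{i-2} with p_{-2}=0, p_{-1}=1, q_{-2}=1, q_{-1}=0), until the denominator exceeds 63:
  i=0: a_0=2, p_0 = 2*1 + 0 = 2, q_0 = 2*0 + 1 = 1.
  i=1: a_1=1, p_1 = 1*2 + 1 = 3, q_1 = 1*1 + 0 = 1.
  i=2: a_2=1, p_2 = 1*3 + 2 = 5, q_2 = 1*1 + 1 = 2.
  i=3: a_3=3, p_3 = 3*5 + 3 = 18, q_3 = 3*2 + 1 = 7.
  i=4: a_4=2, p_4 = 2*18 + 5 = 41, q_4 = 2*7 + 2 = 16.
  i=5: a_5=1, p_5 = 1*41 + 18 = 59, q_5 = 1*16 + 7 = 23.
  i=6: a_6=1, p_6 = 1*59 + 41 = 100, q_6 = 1*23 + 16 = 39.
  i=7: a_7=2, p_7 = 2*100 + 59 = 259, q_7 = 2*39 + 23 = 101.
q_7 = 101 > 63, so the last convergent with denominator <= 63 is p_6/q_6 = 100/39.
The closest fraction with denominator <= 63 is either p_6/q_6 or the intermediate fraction (k*p_6 + p_5)/(k*q_6 + q_5) with the largest k >= 1 whose denominator stays <= 63; these approach x as k grows, and every other convergent or intermediate fraction in range is farther away.
Largest k: floor((63 - q_5)/q_6) = floor((63 - 23)/39) = 1.
That gives (1*100 + 59)/(1*39 + 23) = 159/62.
Compare the errors: |x - 100/39| = |259*39 - 100*101|/(101*39) = 1/3939, and |x - 159/62| = |259*62 - 159*101|/(101*62) = 1/6262.
Cross-multiplying, 1*3939 = 3939 < 6262 = 1*6262, so 1/6262 is smaller: the intermediate fraction 159/62 is closer to x than 100/39.

159/62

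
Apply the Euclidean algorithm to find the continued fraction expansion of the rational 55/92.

[0; 1, 1, 2, 18]

Run the Euclidean algorithm on 55 and 92; the successive quotients are the partial quotients a_0, a_1, ... (each step inverts the fractional part left over by the previous one):
  55 = 0*92 + 55, so a_0 = 0.
  92 = 1*55 + 37, so a_1 = 1.
  55 = 1*37 + 18, so a_2 = 1.
  37 = 2*18 + 1, so a_3 = 2.
  18 = 18*1 + 0, so a_4 = 18.
The remainder reaches 0 after 5 divisions, so the expansion has 5 partial quotients, read off in order.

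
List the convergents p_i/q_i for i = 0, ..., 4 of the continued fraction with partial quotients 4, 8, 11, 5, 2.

Using the convergent recurrence p_i = a_i*p_{i-1} + p_{i-2}, q_i = a_i*q_{i-1} + q_{i-2} with p_{-2}=0, p_{-1}=1, q_{-2}=1, q_{-1}=0:
  i=0: a_0=4, p_0 = 4*1 + 0 = 4, q_0 = 4*0 + 1 = 1.
  i=1: a_1=8, p_1 = 8*4 + 1 = 33, q_1 = 8*1 + 0 = 8.
  i=2: a_2=11, p_2 = 11*33 + 4 = 367, q_2 = 11*8 + 1 = 89.
  i=3: a_3=5, p_3 = 5*367 + 33 = 1868, q_3 = 5*89 + 8 = 453.
  i=4: a_4=2, p_4 = 2*1868 + 367 = 4103, q_4 = 2*453 + 89 = 995.

4/1, 33/8, 367/89, 1868/453, 4103/995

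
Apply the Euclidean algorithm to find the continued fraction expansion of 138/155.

[0; 1, 8, 8, 2]

Run the Euclidean algorithm on 138 and 155; the successive quotients are the partial quotients a_0, a_1, ... (each step inverts the fractional part left over by the previous one):
  138 = 0*155 + 138, so a_0 = 0.
  155 = 1*138 + 17, so a_1 = 1.
  138 = 8*17 + 2, so a_2 = 8.
  17 = 8*2 + 1, so a_3 = 8.
  2 = 2*1 + 0, so a_4 = 2.
The remainder reaches 0 after 5 divisions, so the expansion has 5 partial quotients, read off in order.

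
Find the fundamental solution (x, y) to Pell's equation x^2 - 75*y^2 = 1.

(x, y) = (26, 3)

First expand sqrt(75) as a continued fraction. With x_i = (sqrt(75) + m_i)/d_i and (m_0, d_0) = (0, 1): a_0 = floor(sqrt(75)) = 8, since 8^2 = 64 <= 75 < 81 = 9^2.
Iterate m_{i+1} = d_i*a_i - m_i, d_{i+1} = (75 - m_{i+1}^2)/d_i, a_{i+1} = floor((a_0 + m_{i+1})/d_{i+1}):
  m_1 = 1*8 - 0 = 8, d_1 = (75 - 8^2)/1 = 11/1 = 11, a_1 = floor((8 + 8)/11) = 1.
  m_2 = 11*1 - 8 = 3, d_2 = (75 - 3^2)/11 = 66/11 = 6, a_2 = floor((8 + 3)/6) = 1.
  m_3 = 6*1 - 3 = 3, d_3 = (75 - 3^2)/6 = 66/6 = 11, a_3 = floor((8 + 3)/11) = 1.
  m_4 = 11*1 - 3 = 8, d_4 = (75 - 8^2)/11 = 11/11 = 1, a_4 = floor((8 + 8)/1) = 16.
  m_5 = 1*16 - 8 = 8, d_5 = (75 - 8^2)/1 = 11/1 = 11: (m_5, d_5) = (m_1, d_1) = (8, 11), so from here the quotients repeat a_1, ..., a_4; the period length is 4.
So sqrt(75) = [8; (1, 1, 1, 16)] with period length k = 4.
k is even, so the fundamental solution of x^2 - 75y^2 = 1 is (p_{k-1}, q_{k-1}) = (p_3, q_3); compute convergents through index 3.
Convergents (p_i = a_i*p_{i-1} + p_{i-2}, q_i = a_i*q_{i-1} + q_{i-2} with p_{-2}=0, p_{-1}=1, q_{-2}=1, q_{-1}=0):
  i=0: a_0=8, p_0 = 8*1 + 0 = 8, q_0 = 8*0 + 1 = 1.
  i=1: a_1=1, p_1 = 1*8 + 1 = 9, q_1 = 1*1 + 0 = 1.
  i=2: a_2=1, p_2 = 1*9 + 8 = 17, q_2 = 1*1 + 1 = 2.
  i=3: a_3=1, p_3 = 1*17 + 9 = 26, q_3 = 1*2 + 1 = 3.
Check: 26^2 - 75*3^2 = 676 - 675 = 1, so (x, y) = (26, 3) solves the equation, and by the theorem it is the least positive solution.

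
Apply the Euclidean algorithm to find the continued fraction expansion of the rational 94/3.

Run the Euclidean algorithm on 94 and 3; the successive quotients are the partial quotients a_0, a_1, ... (each step inverts the fractional part left over by the previous one):
  94 = 31*3 + 1, so a_0 = 31.
  3 = 3*1 + 0, so a_1 = 3.
The remainder reaches 0 after 2 divisions, so the expansion has 2 partial quotients, read off in order.

[31; 3]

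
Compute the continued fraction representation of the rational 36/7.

[5; 7]

Run the Euclidean algorithm on 36 and 7; the successive quotients are the partial quotients a_0, a_1, ... (each step inverts the fractional part left over by the previous one):
  36 = 5*7 + 1, so a_0 = 5.
  7 = 7*1 + 0, so a_1 = 7.
The remainder reaches 0 after 2 divisions, so the expansion has 2 partial quotients, read off in order.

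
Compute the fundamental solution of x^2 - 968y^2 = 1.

(x, y) = (19601, 630)

First expand sqrt(968) as a continued fraction. With x_i = (sqrt(968) + m_i)/d_i and (m_0, d_0) = (0, 1): a_0 = floor(sqrt(968)) = 31, since 31^2 = 961 <= 968 < 1024 = 32^2.
Iterate m_{i+1} = d_i*a_i - m_i, d_{i+1} = (968 - m_{i+1}^2)/d_i, a_{i+1} = floor((a_0 + m_{i+1})/d_{i+1}):
  m_1 = 1*31 - 0 = 31, d_1 = (968 - 31^2)/1 = 7/1 = 7, a_1 = floor((31 + 31)/7) = 8.
  m_2 = 7*8 - 31 = 25, d_2 = (968 - 25^2)/7 = 343/7 = 49, a_2 = floor((31 + 25)/49) = 1.
  m_3 = 49*1 - 25 = 24, d_3 = (968 - 24^2)/49 = 392/49 = 8, a_3 = floor((31 + 24)/8) = 6.
  m_4 = 8*6 - 24 = 24, d_4 = (968 - 24^2)/8 = 392/8 = 49, a_4 = floor((31 + 24)/49) = 1.
  m_5 = 49*1 - 24 = 25, d_5 = (968 - 25^2)/49 = 343/49 = 7, a_5 = floor((31 + 25)/7) = 8.
  m_6 = 7*8 - 25 = 31, d_6 = (968 - 31^2)/7 = 7/7 = 1, a_6 = floor((31 + 31)/1) = 62.
  m_7 = 1*62 - 31 = 31, d_7 = (968 - 31^2)/1 = 7/1 = 7: (m_7, d_7) = (m_1, d_1) = (31, 7), so from here the quotients repeat a_1, ..., a_6; the period length is 6.
So sqrt(968) = [31; (8, 1, 6, 1, 8, 62)] with period length k = 6.
k is even, so the fundamental solution of x^2 - 968y^2 = 1 is (p_{k-1}, q_{k-1}) = (p_5, q_5); compute convergents through index 5.
Convergents (p_i = a_i*p_{i-1} + p_{i-2}, q_i = a_i*q_{i-1} + q_{i-2} with p_{-2}=0, p_{-1}=1, q_{-2}=1, q_{-1}=0):
  i=0: a_0=31, p_0 = 31*1 + 0 = 31, q_0 = 31*0 + 1 = 1.
  i=1: a_1=8, p_1 = 8*31 + 1 = 249, q_1 = 8*1 + 0 = 8.
  i=2: a_2=1, p_2 = 1*249 + 31 = 280, q_2 = 1*8 + 1 = 9.
  i=3: a_3=6, p_3 = 6*280 + 249 = 1929, q_3 = 6*9 + 8 = 62.
  i=4: a_4=1, p_4 = 1*1929 + 280 = 2209, q_4 = 1*62 + 9 = 71.
  i=5: a_5=8, p_5 = 8*2209 + 1929 = 19601, q_5 = 8*71 + 62 = 630.
Check: 19601^2 - 968*630^2 = 384199201 - 384199200 = 1, so (x, y) = (19601, 630) solves the equation, and by the theorem it is the least positive solution.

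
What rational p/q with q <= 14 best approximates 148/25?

77/13

Expand x = 148/25 as a continued fraction with the Euclidean algorithm:
  148 = 5*25 + 23, so a_0 = 5.
  25 = 1*23 + 2, so a_1 = 1.
  23 = 11*2 + 1, so a_2 = 11.
  2 = 2*1 + 0, so a_3 = 2.
so x = [5; 1, 11, 2].
Convergents (p_i = a_i*p_{i-1} + p_{i-2}, q_i = a_i*q_{i-1} + q_{i-2} with p_{-2}=0, p_{-1}=1, q_{-2}=1, q_{-1}=0), until the denominator exceeds 14:
  i=0: a_0=5, p_0 = 5*1 + 0 = 5, q_0 = 5*0 + 1 = 1.
  i=1: a_1=1, p_1 = 1*5 + 1 = 6, q_1 = 1*1 + 0 = 1.
  i=2: a_2=11, p_2 = 11*6 + 5 = 71, q_2 = 11*1 + 1 = 12.
  i=3: a_3=2, p_3 = 2*71 + 6 = 148, q_3 = 2*12 + 1 = 25.
q_3 = 25 > 14, so the last convergent with denominator <= 14 is p_2/q_2 = 71/12.
The closest fraction with denominator <= 14 is either p_2/q_2 or the intermediate fraction (k*p_2 + p_1)/(k*q_2 + q_1) with the largest k >= 1 whose denominator stays <= 14; these approach x as k grows, and every other convergent or intermediate fraction in range is farther away.
Largest k: floor((14 - q_1)/q_2) = floor((14 - 1)/12) = 1.
That gives (1*71 + 6)/(1*12 + 1) = 77/13.
Compare the errors: |x - 71/12| = |148*12 - 71*25|/(25*12) = 1/300, and |x - 77/13| = |148*13 - 77*25|/(25*13) = 1/325.
Cross-multiplying, 1*300 = 300 < 325 = 1*325, so 1/325 is smaller: the intermediate fraction 77/13 is closer to x than 71/12.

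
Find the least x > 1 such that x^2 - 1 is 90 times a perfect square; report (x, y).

(x, y) = (19, 2)

First expand sqrt(90) as a continued fraction. With x_i = (sqrt(90) + m_i)/d_i and (m_0, d_0) = (0, 1): a_0 = floor(sqrt(90)) = 9, since 9^2 = 81 <= 90 < 100 = 10^2.
Iterate m_{i+1} = d_i*a_i - m_i, d_{i+1} = (90 - m_{i+1}^2)/d_i, a_{i+1} = floor((a_0 + m_{i+1})/d_{i+1}):
  m_1 = 1*9 - 0 = 9, d_1 = (90 - 9^2)/1 = 9/1 = 9, a_1 = floor((9 + 9)/9) = 2.
  m_2 = 9*2 - 9 = 9, d_2 = (90 - 9^2)/9 = 9/9 = 1, a_2 = floor((9 + 9)/1) = 18.
  m_3 = 1*18 - 9 = 9, d_3 = (90 - 9^2)/1 = 9/1 = 9: (m_3, d_3) = (m_1, d_1) = (9, 9), so from here the quotients repeat a_1, a_2; the period length is 2.
So sqrt(90) = [9; (2, 18)] with period length k = 2.
k is even, so the fundamental solution of x^2 - 90y^2 = 1 is (p_{k-1}, q_{k-1}) = (p_1, q_1); compute convergents through index 1.
Convergents (p_i = a_i*p_{i-1} + p_{i-2}, q_i = a_i*q_{i-1} + q_{i-2} with p_{-2}=0, p_{-1}=1, q_{-2}=1, q_{-1}=0):
  i=0: a_0=9, p_0 = 9*1 + 0 = 9, q_0 = 9*0 + 1 = 1.
  i=1: a_1=2, p_1 = 2*9 + 1 = 19, q_1 = 2*1 + 0 = 2.
Check: 19^2 - 90*2^2 = 361 - 360 = 1, so (x, y) = (19, 2) solves the equation, and by the theorem it is the least positive solution.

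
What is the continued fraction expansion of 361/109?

Run the Euclidean algorithm on 361 and 109; the successive quotients are the partial quotients a_0, a_1, ... (each step inverts the fractional part left over by the previous one):
  361 = 3*109 + 34, so a_0 = 3.
  109 = 3*34 + 7, so a_1 = 3.
  34 = 4*7 + 6, so a_2 = 4.
  7 = 1*6 + 1, so a_3 = 1.
  6 = 6*1 + 0, so a_4 = 6.
The remainder reaches 0 after 5 divisions, so the expansion has 5 partial quotients, read off in order.

[3; 3, 4, 1, 6]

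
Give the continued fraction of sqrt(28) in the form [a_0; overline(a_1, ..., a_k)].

Write x_i = (sqrt(28) + m_i)/d_i with (m_0, d_0) = (0, 1). a_0 = floor(sqrt(28)) = 5, since 5^2 = 25 <= 28 < 36 = 6^2.
Iterate m_{i+1} = d_i*a_i - m_i, d_{i+1} = (28 - m_{i+1}^2)/d_i, a_{i+1} = floor((a_0 + m_{i+1})/d_{i+1}):
  m_1 = 1*5 - 0 = 5, d_1 = (28 - 5^2)/1 = 3/1 = 3, a_1 = floor((5 + 5)/3) = 3.
  m_2 = 3*3 - 5 = 4, d_2 = (28 - 4^2)/3 = 12/3 = 4, a_2 = floor((5 + 4)/4) = 2.
  m_3 = 4*2 - 4 = 4, d_3 = (28 - 4^2)/4 = 12/4 = 3, a_3 = floor((5 + 4)/3) = 3.
  m_4 = 3*3 - 4 = 5, d_4 = (28 - 5^2)/3 = 3/3 = 1, a_4 = floor((5 + 5)/1) = 10.
  m_5 = 1*10 - 5 = 5, d_5 = (28 - 5^2)/1 = 3/1 = 3: (m_5, d_5) = (m_1, d_1) = (5, 3), so from here the quotients repeat a_1, ..., a_4; the period length is 4.
Hence the expansion of sqrt(28) is a_0 = 5 followed by the repeating block 3, 2, 3, 10 (period 4).

[5; overline(3, 2, 3, 10)]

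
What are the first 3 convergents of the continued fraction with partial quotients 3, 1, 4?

3/1, 4/1, 19/5

Using the convergent recurrence p_i = a_i*p_{i-1} + p_{i-2}, q_i = a_i*q_{i-1} + q_{i-2} with p_{-2}=0, p_{-1}=1, q_{-2}=1, q_{-1}=0:
  i=0: a_0=3, p_0 = 3*1 + 0 = 3, q_0 = 3*0 + 1 = 1.
  i=1: a_1=1, p_1 = 1*3 + 1 = 4, q_1 = 1*1 + 0 = 1.
  i=2: a_2=4, p_2 = 4*4 + 3 = 19, q_2 = 4*1 + 1 = 5.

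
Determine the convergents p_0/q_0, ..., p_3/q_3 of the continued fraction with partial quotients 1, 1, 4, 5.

Using the convergent recurrence p_i = a_i*p_{i-1} + p_{i-2}, q_i = a_i*q_{i-1} + q_{i-2} with p_{-2}=0, p_{-1}=1, q_{-2}=1, q_{-1}=0:
  i=0: a_0=1, p_0 = 1*1 + 0 = 1, q_0 = 1*0 + 1 = 1.
  i=1: a_1=1, p_1 = 1*1 + 1 = 2, q_1 = 1*1 + 0 = 1.
  i=2: a_2=4, p_2 = 4*2 + 1 = 9, q_2 = 4*1 + 1 = 5.
  i=3: a_3=5, p_3 = 5*9 + 2 = 47, q_3 = 5*5 + 1 = 26.

1/1, 2/1, 9/5, 47/26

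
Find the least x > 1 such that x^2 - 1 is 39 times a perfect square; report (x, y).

First expand sqrt(39) as a continued fraction. With x_i = (sqrt(39) + m_i)/d_i and (m_0, d_0) = (0, 1): a_0 = floor(sqrt(39)) = 6, since 6^2 = 36 <= 39 < 49 = 7^2.
Iterate m_{i+1} = d_i*a_i - m_i, d_{i+1} = (39 - m_{i+1}^2)/d_i, a_{i+1} = floor((a_0 + m_{i+1})/d_{i+1}):
  m_1 = 1*6 - 0 = 6, d_1 = (39 - 6^2)/1 = 3/1 = 3, a_1 = floor((6 + 6)/3) = 4.
  m_2 = 3*4 - 6 = 6, d_2 = (39 - 6^2)/3 = 3/3 = 1, a_2 = floor((6 + 6)/1) = 12.
  m_3 = 1*12 - 6 = 6, d_3 = (39 - 6^2)/1 = 3/1 = 3: (m_3, d_3) = (m_1, d_1) = (6, 3), so from here the quotients repeat a_1, a_2; the period length is 2.
So sqrt(39) = [6; (4, 12)] with period length k = 2.
k is even, so the fundamental solution of x^2 - 39y^2 = 1 is (p_{k-1}, q_{k-1}) = (p_1, q_1); compute convergents through index 1.
Convergents (p_i = a_i*p_{i-1} + p_{i-2}, q_i = a_i*q_{i-1} + q_{i-2} with p_{-2}=0, p_{-1}=1, q_{-2}=1, q_{-1}=0):
  i=0: a_0=6, p_0 = 6*1 + 0 = 6, q_0 = 6*0 + 1 = 1.
  i=1: a_1=4, p_1 = 4*6 + 1 = 25, q_1 = 4*1 + 0 = 4.
Check: 25^2 - 39*4^2 = 625 - 624 = 1, so (x, y) = (25, 4) solves the equation, and by the theorem it is the least positive solution.

(x, y) = (25, 4)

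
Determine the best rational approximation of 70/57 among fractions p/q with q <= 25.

Expand x = 70/57 as a continued fraction with the Euclidean algorithm:
  70 = 1*57 + 13, so a_0 = 1.
  57 = 4*13 + 5, so a_1 = 4.
  13 = 2*5 + 3, so a_2 = 2.
  5 = 1*3 + 2, so a_3 = 1.
  3 = 1*2 + 1, so a_4 = 1.
  2 = 2*1 + 0, so a_5 = 2.
so x = [1; 4, 2, 1, 1, 2].
Convergents (p_i = a_i*p_{i-1} + p_{i-2}, q_i = a_i*q_{i-1} + q_{i-2} with p_{-2}=0, p_{-1}=1, q_{-2}=1, q_{-1}=0), until the denominator exceeds 25:
  i=0: a_0=1, p_0 = 1*1 + 0 = 1, q_0 = 1*0 + 1 = 1.
  i=1: a_1=4, p_1 = 4*1 + 1 = 5, q_1 = 4*1 + 0 = 4.
  i=2: a_2=2, p_2 = 2*5 + 1 = 11, q_2 = 2*4 + 1 = 9.
  i=3: a_3=1, p_3 = 1*11 + 5 = 16, q_3 = 1*9 + 4 = 13.
  i=4: a_4=1, p_4 = 1*16 + 11 = 27, q_4 = 1*13 + 9 = 22.
  i=5: a_5=2, p_5 = 2*27 + 16 = 70, q_5 = 2*22 + 13 = 57.
q_5 = 57 > 25, so the last convergent with denominator <= 25 is p_4/q_4 = 27/22.
The closest fraction with denominator <= 25 is either p_4/q_4 or the intermediate fraction (k*p_4 + p_3)/(k*q_4 + q_3) with the largest k >= 1 whose denominator stays <= 25; these approach x as k grows, and every other convergent or intermediate fraction in range is farther away.
Largest k: floor((25 - q_3)/q_4) = floor((25 - 13)/22) = 0.
Since k = 0, no intermediate fraction beyond p_4/q_4 has denominator <= 25, so the convergent 27/22 is the closest (its error is |70*22 - 27*57|/(57*22) = 1/1254).

27/22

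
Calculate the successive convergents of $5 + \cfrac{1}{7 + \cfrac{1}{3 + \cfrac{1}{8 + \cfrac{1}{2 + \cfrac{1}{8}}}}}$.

5/1, 36/7, 113/22, 940/183, 1993/388, 16884/3287

Using the convergent recurrence p_i = a_i*p_{i-1} + p_{i-2}, q_i = a_i*q_{i-1} + q_{i-2} with p_{-2}=0, p_{-1}=1, q_{-2}=1, q_{-1}=0:
  i=0: a_0=5, p_0 = 5*1 + 0 = 5, q_0 = 5*0 + 1 = 1.
  i=1: a_1=7, p_1 = 7*5 + 1 = 36, q_1 = 7*1 + 0 = 7.
  i=2: a_2=3, p_2 = 3*36 + 5 = 113, q_2 = 3*7 + 1 = 22.
  i=3: a_3=8, p_3 = 8*113 + 36 = 940, q_3 = 8*22 + 7 = 183.
  i=4: a_4=2, p_4 = 2*940 + 113 = 1993, q_4 = 2*183 + 22 = 388.
  i=5: a_5=8, p_5 = 8*1993 + 940 = 16884, q_5 = 8*388 + 183 = 3287.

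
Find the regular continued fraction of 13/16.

[0; 1, 4, 3]

Run the Euclidean algorithm on 13 and 16; the successive quotients are the partial quotients a_0, a_1, ... (each step inverts the fractional part left over by the previous one):
  13 = 0*16 + 13, so a_0 = 0.
  16 = 1*13 + 3, so a_1 = 1.
  13 = 4*3 + 1, so a_2 = 4.
  3 = 3*1 + 0, so a_3 = 3.
The remainder reaches 0 after 4 divisions, so the expansion has 4 partial quotients, read off in order.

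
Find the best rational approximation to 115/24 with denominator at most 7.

Expand x = 115/24 as a continued fraction with the Euclidean algorithm:
  115 = 4*24 + 19, so a_0 = 4.
  24 = 1*19 + 5, so a_1 = 1.
  19 = 3*5 + 4, so a_2 = 3.
  5 = 1*4 + 1, so a_3 = 1.
  4 = 4*1 + 0, so a_4 = 4.
so x = [4; 1, 3, 1, 4].
Convergents (p_i = a_i*p_{i-1} + p_{i-2}, q_i = a_i*q_{i-1} + q_{i-2} with p_{-2}=0, p_{-1}=1, q_{-2}=1, q_{-1}=0), until the denominator exceeds 7:
  i=0: a_0=4, p_0 = 4*1 + 0 = 4, q_0 = 4*0 + 1 = 1.
  i=1: a_1=1, p_1 = 1*4 + 1 = 5, q_1 = 1*1 + 0 = 1.
  i=2: a_2=3, p_2 = 3*5 + 4 = 19, q_2 = 3*1 + 1 = 4.
  i=3: a_3=1, p_3 = 1*19 + 5 = 24, q_3 = 1*4 + 1 = 5.
  i=4: a_4=4, p_4 = 4*24 + 19 = 115, q_4 = 4*5 + 4 = 24.
q_4 = 24 > 7, so the last convergent with denominator <= 7 is p_3/q_3 = 24/5.
The closest fraction with denominator <= 7 is either p_3/q_3 or the intermediate fraction (k*p_3 + p_2)/(k*q_3 + q_2) with the largest k >= 1 whose denominator stays <= 7; these approach x as k grows, and every other convergent or intermediate fraction in range is farther away.
Largest k: floor((7 - q_2)/q_3) = floor((7 - 4)/5) = 0.
Since k = 0, no intermediate fraction beyond p_3/q_3 has denominator <= 7, so the convergent 24/5 is the closest (its error is |115*5 - 24*24|/(24*5) = 1/120).

24/5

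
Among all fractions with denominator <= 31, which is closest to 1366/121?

Expand x = 1366/121 as a continued fraction with the Euclidean algorithm:
  1366 = 11*121 + 35, so a_0 = 11.
  121 = 3*35 + 16, so a_1 = 3.
  35 = 2*16 + 3, so a_2 = 2.
  16 = 5*3 + 1, so a_3 = 5.
  3 = 3*1 + 0, so a_4 = 3.
so x = [11; 3, 2, 5, 3].
Convergents (p_i = a_i*p_{i-1} + p_{i-2}, q_i = a_i*q_{i-1} + q_{i-2} with p_{-2}=0, p_{-1}=1, q_{-2}=1, q_{-1}=0), until the denominator exceeds 31:
  i=0: a_0=11, p_0 = 11*1 + 0 = 11, q_0 = 11*0 + 1 = 1.
  i=1: a_1=3, p_1 = 3*11 + 1 = 34, q_1 = 3*1 + 0 = 3.
  i=2: a_2=2, p_2 = 2*34 + 11 = 79, q_2 = 2*3 + 1 = 7.
  i=3: a_3=5, p_3 = 5*79 + 34 = 429, q_3 = 5*7 + 3 = 38.
q_3 = 38 > 31, so the last convergent with denominator <= 31 is p_2/q_2 = 79/7.
The closest fraction with denominator <= 31 is either p_2/q_2 or the intermediate fraction (k*p_2 + p_1)/(k*q_2 + q_1) with the largest k >= 1 whose denominator stays <= 31; these approach x as k grows, and every other convergent or intermediate fraction in range is farther away.
Largest k: floor((31 - q_1)/q_2) = floor((31 - 3)/7) = 4.
That gives (4*79 + 34)/(4*7 + 3) = 350/31.
Compare the errors: |x - 79/7| = |1366*7 - 79*121|/(121*7) = 3/847, and |x - 350/31| = |1366*31 - 350*121|/(121*31) = 4/3751.
Cross-multiplying, 4*847 = 3388 < 11253 = 3*3751, so 4/3751 is smaller: the intermediate fraction 350/31 is closer to x than 79/7.

350/31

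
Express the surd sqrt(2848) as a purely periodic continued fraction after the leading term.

Write x_i = (sqrt(2848) + m_i)/d_i with (m_0, d_0) = (0, 1). a_0 = floor(sqrt(2848)) = 53, since 53^2 = 2809 <= 2848 < 2916 = 54^2.
Iterate m_{i+1} = d_i*a_i - m_i, d_{i+1} = (2848 - m_{i+1}^2)/d_i, a_{i+1} = floor((a_0 + m_{i+1})/d_{i+1}):
  m_1 = 1*53 - 0 = 53, d_1 = (2848 - 53^2)/1 = 39/1 = 39, a_1 = floor((53 + 53)/39) = 2.
  m_2 = 39*2 - 53 = 25, d_2 = (2848 - 25^2)/39 = 2223/39 = 57, a_2 = floor((53 + 25)/57) = 1.
  m_3 = 57*1 - 25 = 32, d_3 = (2848 - 32^2)/57 = 1824/57 = 32, a_3 = floor((53 + 32)/32) = 2.
  m_4 = 32*2 - 32 = 32, d_4 = (2848 - 32^2)/32 = 1824/32 = 57, a_4 = floor((53 + 32)/57) = 1.
  m_5 = 57*1 - 32 = 25, d_5 = (2848 - 25^2)/57 = 2223/57 = 39, a_5 = floor((53 + 25)/39) = 2.
  m_6 = 39*2 - 25 = 53, d_6 = (2848 - 53^2)/39 = 39/39 = 1, a_6 = floor((53 + 53)/1) = 106.
  m_7 = 1*106 - 53 = 53, d_7 = (2848 - 53^2)/1 = 39/1 = 39: (m_7, d_7) = (m_1, d_1) = (53, 39), so from here the quotients repeat a_1, ..., a_6; the period length is 6.
Hence the expansion of sqrt(2848) is a_0 = 53 followed by the repeating block 2, 1, 2, 1, 2, 106 (period 6).

[53; (2, 1, 2, 1, 2, 106)]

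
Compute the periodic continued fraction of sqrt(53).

[7; (3, 1, 1, 3, 14)]

Write x_i = (sqrt(53) + m_i)/d_i with (m_0, d_0) = (0, 1). a_0 = floor(sqrt(53)) = 7, since 7^2 = 49 <= 53 < 64 = 8^2.
Iterate m_{i+1} = d_i*a_i - m_i, d_{i+1} = (53 - m_{i+1}^2)/d_i, a_{i+1} = floor((a_0 + m_{i+1})/d_{i+1}):
  m_1 = 1*7 - 0 = 7, d_1 = (53 - 7^2)/1 = 4/1 = 4, a_1 = floor((7 + 7)/4) = 3.
  m_2 = 4*3 - 7 = 5, d_2 = (53 - 5^2)/4 = 28/4 = 7, a_2 = floor((7 + 5)/7) = 1.
  m_3 = 7*1 - 5 = 2, d_3 = (53 - 2^2)/7 = 49/7 = 7, a_3 = floor((7 + 2)/7) = 1.
  m_4 = 7*1 - 2 = 5, d_4 = (53 - 5^2)/7 = 28/7 = 4, a_4 = floor((7 + 5)/4) = 3.
  m_5 = 4*3 - 5 = 7, d_5 = (53 - 7^2)/4 = 4/4 = 1, a_5 = floor((7 + 7)/1) = 14.
  m_6 = 1*14 - 7 = 7, d_6 = (53 - 7^2)/1 = 4/1 = 4: (m_6, d_6) = (m_1, d_1) = (7, 4), so from here the quotients repeat a_1, ..., a_5; the period length is 5.
Hence the expansion of sqrt(53) is a_0 = 7 followed by the repeating block 3, 1, 1, 3, 14 (period 5).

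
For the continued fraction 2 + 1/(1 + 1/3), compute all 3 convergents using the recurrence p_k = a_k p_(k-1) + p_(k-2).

Using the convergent recurrence p_i = a_i*p_{i-1} + p_{i-2}, q_i = a_i*q_{i-1} + q_{i-2} with p_{-2}=0, p_{-1}=1, q_{-2}=1, q_{-1}=0:
  i=0: a_0=2, p_0 = 2*1 + 0 = 2, q_0 = 2*0 + 1 = 1.
  i=1: a_1=1, p_1 = 1*2 + 1 = 3, q_1 = 1*1 + 0 = 1.
  i=2: a_2=3, p_2 = 3*3 + 2 = 11, q_2 = 3*1 + 1 = 4.

2/1, 3/1, 11/4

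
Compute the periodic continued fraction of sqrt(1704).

Write x_i = (sqrt(1704) + m_i)/d_i with (m_0, d_0) = (0, 1). a_0 = floor(sqrt(1704)) = 41, since 41^2 = 1681 <= 1704 < 1764 = 42^2.
Iterate m_{i+1} = d_i*a_i - m_i, d_{i+1} = (1704 - m_{i+1}^2)/d_i, a_{i+1} = floor((a_0 + m_{i+1})/d_{i+1}):
  m_1 = 1*41 - 0 = 41, d_1 = (1704 - 41^2)/1 = 23/1 = 23, a_1 = floor((41 + 41)/23) = 3.
  m_2 = 23*3 - 41 = 28, d_2 = (1704 - 28^2)/23 = 920/23 = 40, a_2 = floor((41 + 28)/40) = 1.
  m_3 = 40*1 - 28 = 12, d_3 = (1704 - 12^2)/40 = 1560/40 = 39, a_3 = floor((41 + 12)/39) = 1.
  m_4 = 39*1 - 12 = 27, d_4 = (1704 - 27^2)/39 = 975/39 = 25, a_4 = floor((41 + 27)/25) = 2.
  m_5 = 25*2 - 27 = 23, d_5 = (1704 - 23^2)/25 = 1175/25 = 47, a_5 = floor((41 + 23)/47) = 1.
  m_6 = 47*1 - 23 = 24, d_6 = (1704 - 24^2)/47 = 1128/47 = 24, a_6 = floor((41 + 24)/24) = 2.
  m_7 = 24*2 - 24 = 24, d_7 = (1704 - 24^2)/24 = 1128/24 = 47, a_7 = floor((41 + 24)/47) = 1.
  m_8 = 47*1 - 24 = 23, d_8 = (1704 - 23^2)/47 = 1175/47 = 25, a_8 = floor((41 + 23)/25) = 2.
  m_9 = 25*2 - 23 = 27, d_9 = (1704 - 27^2)/25 = 975/25 = 39, a_9 = floor((41 + 27)/39) = 1.
  m_10 = 39*1 - 27 = 12, d_10 = (1704 - 12^2)/39 = 1560/39 = 40, a_10 = floor((41 + 12)/40) = 1.
  m_11 = 40*1 - 12 = 28, d_11 = (1704 - 28^2)/40 = 920/40 = 23, a_11 = floor((41 + 28)/23) = 3.
  m_12 = 23*3 - 28 = 41, d_12 = (1704 - 41^2)/23 = 23/23 = 1, a_12 = floor((41 + 41)/1) = 82.
  m_13 = 1*82 - 41 = 41, d_13 = (1704 - 41^2)/1 = 23/1 = 23: (m_13, d_13) = (m_1, d_1) = (41, 23), so from here the quotients repeat a_1, ..., a_12; the period length is 12.
Hence the expansion of sqrt(1704) is a_0 = 41 followed by the repeating block 3, 1, 1, 2, 1, 2, 1, 2, 1, 1, 3, 82 (period 12).

[41; (3, 1, 1, 2, 1, 2, 1, 2, 1, 1, 3, 82)]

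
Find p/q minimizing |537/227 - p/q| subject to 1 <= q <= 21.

Expand x = 537/227 as a continued fraction with the Euclidean algorithm:
  537 = 2*227 + 83, so a_0 = 2.
  227 = 2*83 + 61, so a_1 = 2.
  83 = 1*61 + 22, so a_2 = 1.
  61 = 2*22 + 17, so a_3 = 2.
  22 = 1*17 + 5, so a_4 = 1.
  17 = 3*5 + 2, so a_5 = 3.
  5 = 2*2 + 1, so a_6 = 2.
  2 = 2*1 + 0, so a_7 = 2.
so x = [2; 2, 1, 2, 1, 3, 2, 2].
Convergents (p_i = a_i*p_{i-1} + p_{i-2}, q_i = a_i*q_{i-1} + q_{i-2} with p_{-2}=0, p_{-1}=1, q_{-2}=1, q_{-1}=0), until the denominator exceeds 21:
  i=0: a_0=2, p_0 = 2*1 + 0 = 2, q_0 = 2*0 + 1 = 1.
  i=1: a_1=2, p_1 = 2*2 + 1 = 5, q_1 = 2*1 + 0 = 2.
  i=2: a_2=1, p_2 = 1*5 + 2 = 7, q_2 = 1*2 + 1 = 3.
  i=3: a_3=2, p_3 = 2*7 + 5 = 19, q_3 = 2*3 + 2 = 8.
  i=4: a_4=1, p_4 = 1*19 + 7 = 26, q_4 = 1*8 + 3 = 11.
  i=5: a_5=3, p_5 = 3*26 + 19 = 97, q_5 = 3*11 + 8 = 41.
q_5 = 41 > 21, so the last convergent with denominator <= 21 is p_4/q_4 = 26/11.
The closest fraction with denominator <= 21 is either p_4/q_4 or the intermediate fraction (k*p_4 + p_3)/(k*q_4 + q_3) with the largest k >= 1 whose denominator stays <= 21; these approach x as k grows, and every other convergent or intermediate fraction in range is farther away.
Largest k: floor((21 - q_3)/q_4) = floor((21 - 8)/11) = 1.
That gives (1*26 + 19)/(1*11 + 8) = 45/19.
Compare the errors: |x - 26/11| = |537*11 - 26*227|/(227*11) = 5/2497, and |x - 45/19| = |537*19 - 45*227|/(227*19) = 12/4313.
Cross-multiplying, 5*4313 = 21565 < 29964 = 12*2497, so 5/2497 is smaller: the convergent 26/11 is closer to x than 45/19.

26/11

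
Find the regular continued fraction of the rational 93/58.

Run the Euclidean algorithm on 93 and 58; the successive quotients are the partial quotients a_0, a_1, ... (each step inverts the fractional part left over by the previous one):
  93 = 1*58 + 35, so a_0 = 1.
  58 = 1*35 + 23, so a_1 = 1.
  35 = 1*23 + 12, so a_2 = 1.
  23 = 1*12 + 11, so a_3 = 1.
  12 = 1*11 + 1, so a_4 = 1.
  11 = 11*1 + 0, so a_5 = 11.
The remainder reaches 0 after 6 divisions, so the expansion has 6 partial quotients, read off in order.

[1; 1, 1, 1, 1, 11]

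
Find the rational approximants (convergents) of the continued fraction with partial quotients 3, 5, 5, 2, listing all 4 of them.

3/1, 16/5, 83/26, 182/57

Using the convergent recurrence p_i = a_i*p_{i-1} + p_{i-2}, q_i = a_i*q_{i-1} + q_{i-2} with p_{-2}=0, p_{-1}=1, q_{-2}=1, q_{-1}=0:
  i=0: a_0=3, p_0 = 3*1 + 0 = 3, q_0 = 3*0 + 1 = 1.
  i=1: a_1=5, p_1 = 5*3 + 1 = 16, q_1 = 5*1 + 0 = 5.
  i=2: a_2=5, p_2 = 5*16 + 3 = 83, q_2 = 5*5 + 1 = 26.
  i=3: a_3=2, p_3 = 2*83 + 16 = 182, q_3 = 2*26 + 5 = 57.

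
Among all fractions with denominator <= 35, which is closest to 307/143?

73/34

Expand x = 307/143 as a continued fraction with the Euclidean algorithm:
  307 = 2*143 + 21, so a_0 = 2.
  143 = 6*21 + 17, so a_1 = 6.
  21 = 1*17 + 4, so a_2 = 1.
  17 = 4*4 + 1, so a_3 = 4.
  4 = 4*1 + 0, so a_4 = 4.
so x = [2; 6, 1, 4, 4].
Convergents (p_i = a_i*p_{i-1} + p_{i-2}, q_i = a_i*q_{i-1} + q_{i-2} with p_{-2}=0, p_{-1}=1, q_{-2}=1, q_{-1}=0), until the denominator exceeds 35:
  i=0: a_0=2, p_0 = 2*1 + 0 = 2, q_0 = 2*0 + 1 = 1.
  i=1: a_1=6, p_1 = 6*2 + 1 = 13, q_1 = 6*1 + 0 = 6.
  i=2: a_2=1, p_2 = 1*13 + 2 = 15, q_2 = 1*6 + 1 = 7.
  i=3: a_3=4, p_3 = 4*15 + 13 = 73, q_3 = 4*7 + 6 = 34.
  i=4: a_4=4, p_4 = 4*73 + 15 = 307, q_4 = 4*34 + 7 = 143.
q_4 = 143 > 35, so the last convergent with denominator <= 35 is p_3/q_3 = 73/34.
The closest fraction with denominator <= 35 is either p_3/q_3 or the intermediate fraction (k*p_3 + p_2)/(k*q_3 + q_2) with the largest k >= 1 whose denominator stays <= 35; these approach x as k grows, and every other convergent or intermediate fraction in range is farther away.
Largest k: floor((35 - q_2)/q_3) = floor((35 - 7)/34) = 0.
Since k = 0, no intermediate fraction beyond p_3/q_3 has denominator <= 35, so the convergent 73/34 is the closest (its error is |307*34 - 73*143|/(143*34) = 1/4862).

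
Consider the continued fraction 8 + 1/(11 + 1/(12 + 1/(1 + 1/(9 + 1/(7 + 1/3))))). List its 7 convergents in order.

8/1, 89/11, 1076/133, 1165/144, 11561/1429, 82092/10147, 257837/31870

Using the convergent recurrence p_i = a_i*p_{i-1} + p_{i-2}, q_i = a_i*q_{i-1} + q_{i-2} with p_{-2}=0, p_{-1}=1, q_{-2}=1, q_{-1}=0:
  i=0: a_0=8, p_0 = 8*1 + 0 = 8, q_0 = 8*0 + 1 = 1.
  i=1: a_1=11, p_1 = 11*8 + 1 = 89, q_1 = 11*1 + 0 = 11.
  i=2: a_2=12, p_2 = 12*89 + 8 = 1076, q_2 = 12*11 + 1 = 133.
  i=3: a_3=1, p_3 = 1*1076 + 89 = 1165, q_3 = 1*133 + 11 = 144.
  i=4: a_4=9, p_4 = 9*1165 + 1076 = 11561, q_4 = 9*144 + 133 = 1429.
  i=5: a_5=7, p_5 = 7*11561 + 1165 = 82092, q_5 = 7*1429 + 144 = 10147.
  i=6: a_6=3, p_6 = 3*82092 + 11561 = 257837, q_6 = 3*10147 + 1429 = 31870.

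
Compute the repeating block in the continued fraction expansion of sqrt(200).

Write x_i = (sqrt(200) + m_i)/d_i with (m_0, d_0) = (0, 1). a_0 = floor(sqrt(200)) = 14, since 14^2 = 196 <= 200 < 225 = 15^2.
Iterate m_{i+1} = d_i*a_i - m_i, d_{i+1} = (200 - m_{i+1}^2)/d_i, a_{i+1} = floor((a_0 + m_{i+1})/d_{i+1}):
  m_1 = 1*14 - 0 = 14, d_1 = (200 - 14^2)/1 = 4/1 = 4, a_1 = floor((14 + 14)/4) = 7.
  m_2 = 4*7 - 14 = 14, d_2 = (200 - 14^2)/4 = 4/4 = 1, a_2 = floor((14 + 14)/1) = 28.
  m_3 = 1*28 - 14 = 14, d_3 = (200 - 14^2)/1 = 4/1 = 4: (m_3, d_3) = (m_1, d_1) = (14, 4), so from here the quotients repeat a_1, a_2; the period length is 2.
Hence the expansion of sqrt(200) is a_0 = 14 followed by the repeating block 7, 28 (period 2).

[14; (7, 28)]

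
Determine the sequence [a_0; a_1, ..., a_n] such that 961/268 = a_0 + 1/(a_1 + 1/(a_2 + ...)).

[3; 1, 1, 2, 2, 2, 2, 1, 2]

Run the Euclidean algorithm on 961 and 268; the successive quotients are the partial quotients a_0, a_1, ... (each step inverts the fractional part left over by the previous one):
  961 = 3*268 + 157, so a_0 = 3.
  268 = 1*157 + 111, so a_1 = 1.
  157 = 1*111 + 46, so a_2 = 1.
  111 = 2*46 + 19, so a_3 = 2.
  46 = 2*19 + 8, so a_4 = 2.
  19 = 2*8 + 3, so a_5 = 2.
  8 = 2*3 + 2, so a_6 = 2.
  3 = 1*2 + 1, so a_7 = 1.
  2 = 2*1 + 0, so a_8 = 2.
The remainder reaches 0 after 9 divisions, so the expansion has 9 partial quotients, read off in order.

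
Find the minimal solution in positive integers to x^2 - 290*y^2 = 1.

(x, y) = (579, 34)

First expand sqrt(290) as a continued fraction. With x_i = (sqrt(290) + m_i)/d_i and (m_0, d_0) = (0, 1): a_0 = floor(sqrt(290)) = 17, since 17^2 = 289 <= 290 < 324 = 18^2.
Iterate m_{i+1} = d_i*a_i - m_i, d_{i+1} = (290 - m_{i+1}^2)/d_i, a_{i+1} = floor((a_0 + m_{i+1})/d_{i+1}):
  m_1 = 1*17 - 0 = 17, d_1 = (290 - 17^2)/1 = 1/1 = 1, a_1 = floor((17 + 17)/1) = 34.
  m_2 = 1*34 - 17 = 17, d_2 = (290 - 17^2)/1 = 1/1 = 1: (m_2, d_2) = (m_1, d_1) = (17, 1), so from here the quotient a_1 repeats; the period length is 1.
So sqrt(290) = [17; (34)] with period length k = 1.
k is odd, so (p_{k-1}, q_{k-1}) only solves x^2 - 290y^2 = -1 and the fundamental solution of x^2 - 290y^2 = 1 is (p_{2k-1}, q_{2k-1}) = (p_1, q_1); compute convergents through index 1, running through the period twice.
Convergents (p_i = a_i*p_{i-1} + p_{i-2}, q_i = a_i*q_{i-1} + q_{i-2} with p_{-2}=0, p_{-1}=1, q_{-2}=1, q_{-1}=0):
  i=0: a_0=17, p_0 = 17*1 + 0 = 17, q_0 = 17*0 + 1 = 1.
  i=1: a_1=34, p_1 = 34*17 + 1 = 579, q_1 = 34*1 + 0 = 34.
Indeed p_0^2 - 290*q_0^2 = 289 - 290 = -1, not +1.
Check: 579^2 - 290*34^2 = 335241 - 335240 = 1, so (x, y) = (579, 34) solves the equation, and by the theorem it is the least positive solution.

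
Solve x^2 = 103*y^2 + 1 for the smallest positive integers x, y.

(x, y) = (227528, 22419)

First expand sqrt(103) as a continued fraction. With x_i = (sqrt(103) + m_i)/d_i and (m_0, d_0) = (0, 1): a_0 = floor(sqrt(103)) = 10, since 10^2 = 100 <= 103 < 121 = 11^2.
Iterate m_{i+1} = d_i*a_i - m_i, d_{i+1} = (103 - m_{i+1}^2)/d_i, a_{i+1} = floor((a_0 + m_{i+1})/d_{i+1}):
  m_1 = 1*10 - 0 = 10, d_1 = (103 - 10^2)/1 = 3/1 = 3, a_1 = floor((10 + 10)/3) = 6.
  m_2 = 3*6 - 10 = 8, d_2 = (103 - 8^2)/3 = 39/3 = 13, a_2 = floor((10 + 8)/13) = 1.
  m_3 = 13*1 - 8 = 5, d_3 = (103 - 5^2)/13 = 78/13 = 6, a_3 = floor((10 + 5)/6) = 2.
  m_4 = 6*2 - 5 = 7, d_4 = (103 - 7^2)/6 = 54/6 = 9, a_4 = floor((10 + 7)/9) = 1.
  m_5 = 9*1 - 7 = 2, d_5 = (103 - 2^2)/9 = 99/9 = 11, a_5 = floor((10 + 2)/11) = 1.
  m_6 = 11*1 - 2 = 9, d_6 = (103 - 9^2)/11 = 22/11 = 2, a_6 = floor((10 + 9)/2) = 9.
  m_7 = 2*9 - 9 = 9, d_7 = (103 - 9^2)/2 = 22/2 = 11, a_7 = floor((10 + 9)/11) = 1.
  m_8 = 11*1 - 9 = 2, d_8 = (103 - 2^2)/11 = 99/11 = 9, a_8 = floor((10 + 2)/9) = 1.
  m_9 = 9*1 - 2 = 7, d_9 = (103 - 7^2)/9 = 54/9 = 6, a_9 = floor((10 + 7)/6) = 2.
  m_10 = 6*2 - 7 = 5, d_10 = (103 - 5^2)/6 = 78/6 = 13, a_10 = floor((10 + 5)/13) = 1.
  m_11 = 13*1 - 5 = 8, d_11 = (103 - 8^2)/13 = 39/13 = 3, a_11 = floor((10 + 8)/3) = 6.
  m_12 = 3*6 - 8 = 10, d_12 = (103 - 10^2)/3 = 3/3 = 1, a_12 = floor((10 + 10)/1) = 20.
  m_13 = 1*20 - 10 = 10, d_13 = (103 - 10^2)/1 = 3/1 = 3: (m_13, d_13) = (m_1, d_1) = (10, 3), so from here the quotients repeat a_1, ..., a_12; the period length is 12.
So sqrt(103) = [10; (6, 1, 2, 1, 1, 9, 1, 1, 2, 1, 6, 20)] with period length k = 12.
k is even, so the fundamental solution of x^2 - 103y^2 = 1 is (p_{k-1}, q_{k-1}) = (p_11, q_11); compute convergents through index 11.
Convergents (p_i = a_i*p_{i-1} + p_{i-2}, q_i = a_i*q_{i-1} + q_{i-2} with p_{-2}=0, p_{-1}=1, q_{-2}=1, q_{-1}=0):
  i=0: a_0=10, p_0 = 10*1 + 0 = 10, q_0 = 10*0 + 1 = 1.
  i=1: a_1=6, p_1 = 6*10 + 1 = 61, q_1 = 6*1 + 0 = 6.
  i=2: a_2=1, p_2 = 1*61 + 10 = 71, q_2 = 1*6 + 1 = 7.
  i=3: a_3=2, p_3 = 2*71 + 61 = 203, q_3 = 2*7 + 6 = 20.
  i=4: a_4=1, p_4 = 1*203 + 71 = 274, q_4 = 1*20 + 7 = 27.
  i=5: a_5=1, p_5 = 1*274 + 203 = 477, q_5 = 1*27 + 20 = 47.
  i=6: a_6=9, p_6 = 9*477 + 274 = 4567, q_6 = 9*47 + 27 = 450.
  i=7: a_7=1, p_7 = 1*4567 + 477 = 5044, q_7 = 1*450 + 47 = 497.
  i=8: a_8=1, p_8 = 1*5044 + 4567 = 9611, q_8 = 1*497 + 450 = 947.
  i=9: a_9=2, p_9 = 2*9611 + 5044 = 24266, q_9 = 2*947 + 497 = 2391.
  i=10: a_10=1, p_10 = 1*24266 + 9611 = 33877, q_10 = 1*2391 + 947 = 3338.
  i=11: a_11=6, p_11 = 6*33877 + 24266 = 227528, q_11 = 6*3338 + 2391 = 22419.
Check: 227528^2 - 103*22419^2 = 51768990784 - 51768990783 = 1, so (x, y) = (227528, 22419) solves the equation, and by the theorem it is the least positive solution.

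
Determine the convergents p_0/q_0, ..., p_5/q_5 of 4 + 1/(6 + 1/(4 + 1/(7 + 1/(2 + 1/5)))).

Using the convergent recurrence p_i = a_i*p_{i-1} + p_{i-2}, q_i = a_i*q_{i-1} + q_{i-2} with p_{-2}=0, p_{-1}=1, q_{-2}=1, q_{-1}=0:
  i=0: a_0=4, p_0 = 4*1 + 0 = 4, q_0 = 4*0 + 1 = 1.
  i=1: a_1=6, p_1 = 6*4 + 1 = 25, q_1 = 6*1 + 0 = 6.
  i=2: a_2=4, p_2 = 4*25 + 4 = 104, q_2 = 4*6 + 1 = 25.
  i=3: a_3=7, p_3 = 7*104 + 25 = 753, q_3 = 7*25 + 6 = 181.
  i=4: a_4=2, p_4 = 2*753 + 104 = 1610, q_4 = 2*181 + 25 = 387.
  i=5: a_5=5, p_5 = 5*1610 + 753 = 8803, q_5 = 5*387 + 181 = 2116.

4/1, 25/6, 104/25, 753/181, 1610/387, 8803/2116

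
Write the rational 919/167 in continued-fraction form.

[5; 1, 1, 83]

Run the Euclidean algorithm on 919 and 167; the successive quotients are the partial quotients a_0, a_1, ... (each step inverts the fractional part left over by the previous one):
  919 = 5*167 + 84, so a_0 = 5.
  167 = 1*84 + 83, so a_1 = 1.
  84 = 1*83 + 1, so a_2 = 1.
  83 = 83*1 + 0, so a_3 = 83.
The remainder reaches 0 after 4 divisions, so the expansion has 4 partial quotients, read off in order.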